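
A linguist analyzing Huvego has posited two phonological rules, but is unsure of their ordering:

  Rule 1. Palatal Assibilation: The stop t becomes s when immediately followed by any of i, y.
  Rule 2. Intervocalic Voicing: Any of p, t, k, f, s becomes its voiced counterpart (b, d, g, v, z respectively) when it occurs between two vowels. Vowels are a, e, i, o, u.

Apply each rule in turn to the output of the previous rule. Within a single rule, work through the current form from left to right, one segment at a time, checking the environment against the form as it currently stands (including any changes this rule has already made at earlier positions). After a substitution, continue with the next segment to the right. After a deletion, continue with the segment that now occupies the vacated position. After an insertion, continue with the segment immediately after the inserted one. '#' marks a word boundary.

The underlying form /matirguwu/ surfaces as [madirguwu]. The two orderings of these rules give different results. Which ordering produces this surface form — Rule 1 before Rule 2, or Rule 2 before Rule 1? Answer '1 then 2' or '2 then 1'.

2 then 1

Order 1 then 2:
  1 Palatal Assibilation: [matirguwu] → [masirguwu]
  2 Intervocalic Voicing: [masirguwu] → [mazirguwu]
  result: [mazirguwu]
Order 2 then 1:
  2 Intervocalic Voicing: [matirguwu] → [madirguwu]
  1 Palatal Assibilation: no change — [madirguwu]
  result: [madirguwu]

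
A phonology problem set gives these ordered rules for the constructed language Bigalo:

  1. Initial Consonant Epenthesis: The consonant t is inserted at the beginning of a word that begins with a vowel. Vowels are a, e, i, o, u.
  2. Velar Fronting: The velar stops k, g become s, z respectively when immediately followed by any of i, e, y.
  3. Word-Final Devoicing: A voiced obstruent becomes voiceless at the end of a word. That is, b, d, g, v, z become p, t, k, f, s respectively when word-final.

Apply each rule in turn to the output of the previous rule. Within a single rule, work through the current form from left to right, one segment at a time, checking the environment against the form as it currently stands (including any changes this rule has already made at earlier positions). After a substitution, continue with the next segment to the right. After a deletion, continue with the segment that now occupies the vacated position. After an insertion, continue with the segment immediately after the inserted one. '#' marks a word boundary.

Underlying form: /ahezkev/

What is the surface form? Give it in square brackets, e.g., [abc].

1 Initial Consonant Epenthesis: [ahezkev] → [tahezkev]
2 Velar Fronting: [tahezkev] → [tahezsev]
3 Word-Final Devoicing: [tahezsev] → [tahezsef]

[tahezsef]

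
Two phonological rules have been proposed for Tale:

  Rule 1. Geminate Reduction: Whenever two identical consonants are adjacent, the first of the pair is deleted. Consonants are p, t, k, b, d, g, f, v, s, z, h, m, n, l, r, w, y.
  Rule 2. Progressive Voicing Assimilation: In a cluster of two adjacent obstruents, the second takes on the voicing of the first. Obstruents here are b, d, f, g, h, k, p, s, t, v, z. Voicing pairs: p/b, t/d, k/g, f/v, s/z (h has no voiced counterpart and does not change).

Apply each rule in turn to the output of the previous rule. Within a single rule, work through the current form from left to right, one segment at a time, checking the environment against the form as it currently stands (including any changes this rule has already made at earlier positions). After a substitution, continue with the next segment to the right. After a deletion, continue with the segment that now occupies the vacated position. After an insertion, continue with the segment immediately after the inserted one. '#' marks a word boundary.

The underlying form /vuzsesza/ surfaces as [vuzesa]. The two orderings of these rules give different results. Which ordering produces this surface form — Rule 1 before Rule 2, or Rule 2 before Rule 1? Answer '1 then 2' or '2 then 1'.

2 then 1

Order 1 then 2:
  1 Geminate Reduction: no change — [vuzsesza]
  2 Progressive Voicing Assimilation: [vuzsesza] → [vuzzessa]
  result: [vuzzessa]
Order 2 then 1:
  2 Progressive Voicing Assimilation: [vuzsesza] → [vuzzessa]
  1 Geminate Reduction: [vuzzessa] → [vuzesa]
  result: [vuzesa]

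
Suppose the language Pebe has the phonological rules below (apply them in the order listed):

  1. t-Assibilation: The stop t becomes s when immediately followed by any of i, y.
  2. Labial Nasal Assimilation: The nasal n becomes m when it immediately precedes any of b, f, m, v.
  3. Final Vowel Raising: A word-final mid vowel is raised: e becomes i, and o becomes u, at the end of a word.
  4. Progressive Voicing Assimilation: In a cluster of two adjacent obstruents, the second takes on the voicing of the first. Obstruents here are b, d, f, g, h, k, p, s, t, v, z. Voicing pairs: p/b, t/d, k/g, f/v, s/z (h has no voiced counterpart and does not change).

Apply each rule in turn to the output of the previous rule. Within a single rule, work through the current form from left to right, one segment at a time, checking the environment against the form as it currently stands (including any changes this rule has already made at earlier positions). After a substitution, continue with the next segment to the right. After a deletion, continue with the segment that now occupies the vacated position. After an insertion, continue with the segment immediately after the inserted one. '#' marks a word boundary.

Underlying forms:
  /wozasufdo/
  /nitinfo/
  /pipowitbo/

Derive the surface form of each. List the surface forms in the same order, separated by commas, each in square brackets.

[wozasuftu], [nisimfu], [pipowitpu]

/wozasufdo/:
  1 t-Assibilation: no change — [wozasufdo]
  2 Labial Nasal Assimilation: no change — [wozasufdo]
  3 Final Vowel Raising: [wozasufdo] → [wozasufdu]
  4 Progressive Voicing Assimilation: [wozasufdu] → [wozasuftu]
/nitinfo/:
  1 t-Assibilation: [nitinfo] → [nisinfo]
  2 Labial Nasal Assimilation: [nisinfo] → [nisimfo]
  3 Final Vowel Raising: [nisimfo] → [nisimfu]
  4 Progressive Voicing Assimilation: no change — [nisimfu]
/pipowitbo/:
  1 t-Assibilation: no change — [pipowitbo]
  2 Labial Nasal Assimilation: no change — [pipowitbo]
  3 Final Vowel Raising: [pipowitbo] → [pipowitbu]
  4 Progressive Voicing Assimilation: [pipowitbu] → [pipowitpu]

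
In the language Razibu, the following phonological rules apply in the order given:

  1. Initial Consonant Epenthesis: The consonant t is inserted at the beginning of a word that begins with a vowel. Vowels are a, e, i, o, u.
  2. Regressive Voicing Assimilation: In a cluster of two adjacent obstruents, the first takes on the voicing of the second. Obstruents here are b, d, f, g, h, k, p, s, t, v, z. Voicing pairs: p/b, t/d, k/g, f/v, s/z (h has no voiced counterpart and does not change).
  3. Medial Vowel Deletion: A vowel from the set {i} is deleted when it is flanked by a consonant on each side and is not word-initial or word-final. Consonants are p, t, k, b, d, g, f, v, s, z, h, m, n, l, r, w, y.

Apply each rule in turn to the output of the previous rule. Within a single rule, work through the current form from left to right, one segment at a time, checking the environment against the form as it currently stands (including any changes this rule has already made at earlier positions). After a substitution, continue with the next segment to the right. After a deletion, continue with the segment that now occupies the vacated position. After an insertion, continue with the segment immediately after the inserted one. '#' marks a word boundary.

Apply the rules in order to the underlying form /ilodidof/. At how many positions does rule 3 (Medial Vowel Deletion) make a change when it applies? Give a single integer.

1 Initial Consonant Epenthesis: [ilodidof] → [tilodidof]
2 Regressive Voicing Assimilation: no change — [tilodidof]
3 Medial Vowel Deletion: [tilodidof] → [tloddof]
Rule 3 changed 2 position(s).

2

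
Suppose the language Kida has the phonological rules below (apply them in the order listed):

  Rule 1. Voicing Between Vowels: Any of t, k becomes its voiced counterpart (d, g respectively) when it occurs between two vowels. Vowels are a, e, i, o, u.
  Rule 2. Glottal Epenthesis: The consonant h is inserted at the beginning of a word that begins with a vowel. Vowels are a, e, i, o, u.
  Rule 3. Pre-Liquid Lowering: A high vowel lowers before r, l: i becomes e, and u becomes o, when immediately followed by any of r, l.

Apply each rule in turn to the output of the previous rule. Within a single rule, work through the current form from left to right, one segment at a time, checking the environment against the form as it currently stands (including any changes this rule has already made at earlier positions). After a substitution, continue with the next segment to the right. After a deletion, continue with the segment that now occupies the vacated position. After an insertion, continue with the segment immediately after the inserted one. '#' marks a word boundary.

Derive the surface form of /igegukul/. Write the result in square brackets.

Rule 1 Voicing Between Vowels: [igegukul] → [igegugul]
Rule 2 Glottal Epenthesis: [igegugul] → [higegugul]
Rule 3 Pre-Liquid Lowering: [higegugul] → [higegugol]

[higegugol]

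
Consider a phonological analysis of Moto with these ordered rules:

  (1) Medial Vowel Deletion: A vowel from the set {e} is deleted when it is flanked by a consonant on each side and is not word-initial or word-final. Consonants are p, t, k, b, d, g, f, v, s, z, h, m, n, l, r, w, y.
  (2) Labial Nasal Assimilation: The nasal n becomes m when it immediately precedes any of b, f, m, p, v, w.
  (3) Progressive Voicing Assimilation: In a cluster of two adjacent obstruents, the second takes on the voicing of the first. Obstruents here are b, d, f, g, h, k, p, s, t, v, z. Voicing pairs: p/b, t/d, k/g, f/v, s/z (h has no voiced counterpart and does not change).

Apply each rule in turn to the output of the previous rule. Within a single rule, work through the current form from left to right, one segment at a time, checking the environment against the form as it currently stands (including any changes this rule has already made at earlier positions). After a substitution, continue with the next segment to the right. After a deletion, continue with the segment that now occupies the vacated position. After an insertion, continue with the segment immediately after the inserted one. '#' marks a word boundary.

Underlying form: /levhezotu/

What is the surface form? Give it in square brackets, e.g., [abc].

(1) Medial Vowel Deletion: [levhezotu] → [lvhzotu]
(2) Labial Nasal Assimilation: no change — [lvhzotu]
(3) Progressive Voicing Assimilation: [lvhzotu] → [lvhsotu]

[lvhsotu]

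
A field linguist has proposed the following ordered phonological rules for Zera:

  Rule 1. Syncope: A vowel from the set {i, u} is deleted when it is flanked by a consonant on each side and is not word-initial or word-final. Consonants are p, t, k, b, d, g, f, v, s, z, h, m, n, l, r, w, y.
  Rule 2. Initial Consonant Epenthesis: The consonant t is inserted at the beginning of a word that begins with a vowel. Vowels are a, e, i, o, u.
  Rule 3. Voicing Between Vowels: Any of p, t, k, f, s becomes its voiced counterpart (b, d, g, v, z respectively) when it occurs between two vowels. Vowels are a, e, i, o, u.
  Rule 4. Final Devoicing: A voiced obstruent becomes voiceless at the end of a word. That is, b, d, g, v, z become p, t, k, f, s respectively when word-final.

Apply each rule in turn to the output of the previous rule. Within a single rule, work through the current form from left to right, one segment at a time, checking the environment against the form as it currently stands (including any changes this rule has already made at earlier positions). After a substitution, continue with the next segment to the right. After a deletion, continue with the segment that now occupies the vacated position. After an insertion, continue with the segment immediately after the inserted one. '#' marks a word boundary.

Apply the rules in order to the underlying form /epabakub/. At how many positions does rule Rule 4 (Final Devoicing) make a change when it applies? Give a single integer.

1

Rule 1 Syncope: [epabakub] → [epabakb]
Rule 2 Initial Consonant Epenthesis: [epabakb] → [tepabakb]
Rule 3 Voicing Between Vowels: [tepabakb] → [tebabakb]
Rule 4 Final Devoicing: [tebabakb] → [tebabakp]
Rule Rule 4 changed 1 position(s).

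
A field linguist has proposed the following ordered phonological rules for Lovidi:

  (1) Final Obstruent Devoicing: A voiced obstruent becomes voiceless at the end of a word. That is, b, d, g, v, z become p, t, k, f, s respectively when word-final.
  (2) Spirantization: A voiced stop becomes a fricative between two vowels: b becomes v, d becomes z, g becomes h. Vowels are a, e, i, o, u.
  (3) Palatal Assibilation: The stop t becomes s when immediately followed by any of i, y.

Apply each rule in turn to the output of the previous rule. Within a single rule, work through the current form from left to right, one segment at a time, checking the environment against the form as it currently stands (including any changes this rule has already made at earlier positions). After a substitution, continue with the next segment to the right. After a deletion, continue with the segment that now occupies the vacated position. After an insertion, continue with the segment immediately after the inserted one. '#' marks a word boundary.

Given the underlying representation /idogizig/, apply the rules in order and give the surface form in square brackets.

(1) Final Obstruent Devoicing: [idogizig] → [idogizik]
(2) Spirantization: [idogizik] → [izohizik]
(3) Palatal Assibilation: no change — [izohizik]

[izohizik]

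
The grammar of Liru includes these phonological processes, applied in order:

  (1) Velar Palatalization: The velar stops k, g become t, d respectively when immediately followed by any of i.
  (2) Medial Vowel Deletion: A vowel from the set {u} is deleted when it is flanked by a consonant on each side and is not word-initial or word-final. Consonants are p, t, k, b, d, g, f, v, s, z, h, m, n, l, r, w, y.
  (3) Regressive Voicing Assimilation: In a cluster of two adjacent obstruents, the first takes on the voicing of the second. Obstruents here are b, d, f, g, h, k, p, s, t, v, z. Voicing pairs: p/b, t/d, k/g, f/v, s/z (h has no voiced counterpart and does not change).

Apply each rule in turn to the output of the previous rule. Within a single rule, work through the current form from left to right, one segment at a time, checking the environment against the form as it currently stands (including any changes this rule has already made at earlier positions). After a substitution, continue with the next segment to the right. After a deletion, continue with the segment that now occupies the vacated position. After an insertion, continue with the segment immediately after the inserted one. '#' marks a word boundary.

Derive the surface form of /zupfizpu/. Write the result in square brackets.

(1) Velar Palatalization: no change — [zupfizpu]
(2) Medial Vowel Deletion: [zupfizpu] → [zpfizpu]
(3) Regressive Voicing Assimilation: [zpfizpu] → [spfispu]

[spfispu]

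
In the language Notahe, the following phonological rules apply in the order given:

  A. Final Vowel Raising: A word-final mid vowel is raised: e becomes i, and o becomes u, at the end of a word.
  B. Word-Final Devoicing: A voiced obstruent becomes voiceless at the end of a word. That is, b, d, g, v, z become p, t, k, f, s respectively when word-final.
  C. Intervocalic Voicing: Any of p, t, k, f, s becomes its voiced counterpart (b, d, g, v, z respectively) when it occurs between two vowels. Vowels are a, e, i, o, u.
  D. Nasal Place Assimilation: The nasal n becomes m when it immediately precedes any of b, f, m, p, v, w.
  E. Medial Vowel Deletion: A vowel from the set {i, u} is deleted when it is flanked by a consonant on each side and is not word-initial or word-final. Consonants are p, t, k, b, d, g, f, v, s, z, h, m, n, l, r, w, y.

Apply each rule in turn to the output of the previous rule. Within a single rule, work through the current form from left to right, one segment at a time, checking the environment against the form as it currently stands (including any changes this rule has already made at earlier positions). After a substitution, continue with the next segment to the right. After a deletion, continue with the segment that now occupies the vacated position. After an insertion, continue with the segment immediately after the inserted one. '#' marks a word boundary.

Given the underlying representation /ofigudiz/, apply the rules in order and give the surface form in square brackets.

[ovgds]

A Final Vowel Raising: no change — [ofigudiz]
B Word-Final Devoicing: [ofigudiz] → [ofigudis]
C Intervocalic Voicing: [ofigudis] → [ovigudis]
D Nasal Place Assimilation: no change — [ovigudis]
E Medial Vowel Deletion: [ovigudis] → [ovgds]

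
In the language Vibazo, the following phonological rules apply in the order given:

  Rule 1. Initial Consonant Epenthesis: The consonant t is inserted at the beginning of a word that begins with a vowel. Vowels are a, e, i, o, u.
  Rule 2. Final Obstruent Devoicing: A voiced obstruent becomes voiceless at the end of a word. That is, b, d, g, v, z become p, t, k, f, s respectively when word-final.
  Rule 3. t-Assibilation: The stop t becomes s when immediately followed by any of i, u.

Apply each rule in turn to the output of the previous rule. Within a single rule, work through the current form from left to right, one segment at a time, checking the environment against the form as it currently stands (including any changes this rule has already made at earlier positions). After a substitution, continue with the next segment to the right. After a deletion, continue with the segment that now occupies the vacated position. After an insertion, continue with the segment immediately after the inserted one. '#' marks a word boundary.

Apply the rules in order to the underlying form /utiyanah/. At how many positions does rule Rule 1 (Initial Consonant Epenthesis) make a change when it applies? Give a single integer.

Rule 1 Initial Consonant Epenthesis: [utiyanah] → [tutiyanah]
Rule 2 Final Obstruent Devoicing: no change — [tutiyanah]
Rule 3 t-Assibilation: [tutiyanah] → [susiyanah]
Rule Rule 1 changed 1 position(s).

1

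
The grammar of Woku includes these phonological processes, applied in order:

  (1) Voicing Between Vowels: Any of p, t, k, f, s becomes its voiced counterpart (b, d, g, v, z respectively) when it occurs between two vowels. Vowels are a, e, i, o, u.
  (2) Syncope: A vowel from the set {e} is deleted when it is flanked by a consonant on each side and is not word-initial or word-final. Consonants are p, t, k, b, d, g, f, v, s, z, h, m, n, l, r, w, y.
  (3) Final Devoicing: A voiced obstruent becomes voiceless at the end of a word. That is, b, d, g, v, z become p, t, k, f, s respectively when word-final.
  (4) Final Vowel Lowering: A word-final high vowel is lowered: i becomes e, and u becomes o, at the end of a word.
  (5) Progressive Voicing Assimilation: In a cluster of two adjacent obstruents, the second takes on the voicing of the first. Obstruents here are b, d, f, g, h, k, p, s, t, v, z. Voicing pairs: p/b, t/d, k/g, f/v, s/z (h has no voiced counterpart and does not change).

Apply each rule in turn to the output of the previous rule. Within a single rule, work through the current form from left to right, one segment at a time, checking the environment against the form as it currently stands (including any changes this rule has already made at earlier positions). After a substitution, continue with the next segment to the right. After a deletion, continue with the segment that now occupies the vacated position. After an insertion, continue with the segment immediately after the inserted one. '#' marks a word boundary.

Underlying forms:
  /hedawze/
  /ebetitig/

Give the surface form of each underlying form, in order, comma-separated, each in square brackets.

[htawze], [ebdidik]

/hedawze/:
  (1) Voicing Between Vowels: no change — [hedawze]
  (2) Syncope: [hedawze] → [hdawze]
  (3) Final Devoicing: no change — [hdawze]
  (4) Final Vowel Lowering: no change — [hdawze]
  (5) Progressive Voicing Assimilation: [hdawze] → [htawze]
/ebetitig/:
  (1) Voicing Between Vowels: [ebetitig] → [ebedidig]
  (2) Syncope: [ebedidig] → [ebdidig]
  (3) Final Devoicing: [ebdidig] → [ebdidik]
  (4) Final Vowel Lowering: no change — [ebdidik]
  (5) Progressive Voicing Assimilation: no change — [ebdidik]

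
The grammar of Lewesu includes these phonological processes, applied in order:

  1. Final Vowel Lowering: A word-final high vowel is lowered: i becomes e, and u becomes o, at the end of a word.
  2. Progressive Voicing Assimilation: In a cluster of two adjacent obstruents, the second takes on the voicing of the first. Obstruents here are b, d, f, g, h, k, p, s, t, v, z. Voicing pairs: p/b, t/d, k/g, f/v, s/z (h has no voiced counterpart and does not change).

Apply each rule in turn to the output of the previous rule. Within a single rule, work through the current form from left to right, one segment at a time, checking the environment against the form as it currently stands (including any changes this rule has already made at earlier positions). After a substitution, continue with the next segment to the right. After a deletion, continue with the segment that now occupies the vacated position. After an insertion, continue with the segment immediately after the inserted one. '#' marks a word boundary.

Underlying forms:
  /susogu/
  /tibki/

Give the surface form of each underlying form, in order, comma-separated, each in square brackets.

[susogo], [tibge]

/susogu/:
  1 Final Vowel Lowering: [susogu] → [susogo]
  2 Progressive Voicing Assimilation: no change — [susogo]
/tibki/:
  1 Final Vowel Lowering: [tibki] → [tibke]
  2 Progressive Voicing Assimilation: [tibke] → [tibge]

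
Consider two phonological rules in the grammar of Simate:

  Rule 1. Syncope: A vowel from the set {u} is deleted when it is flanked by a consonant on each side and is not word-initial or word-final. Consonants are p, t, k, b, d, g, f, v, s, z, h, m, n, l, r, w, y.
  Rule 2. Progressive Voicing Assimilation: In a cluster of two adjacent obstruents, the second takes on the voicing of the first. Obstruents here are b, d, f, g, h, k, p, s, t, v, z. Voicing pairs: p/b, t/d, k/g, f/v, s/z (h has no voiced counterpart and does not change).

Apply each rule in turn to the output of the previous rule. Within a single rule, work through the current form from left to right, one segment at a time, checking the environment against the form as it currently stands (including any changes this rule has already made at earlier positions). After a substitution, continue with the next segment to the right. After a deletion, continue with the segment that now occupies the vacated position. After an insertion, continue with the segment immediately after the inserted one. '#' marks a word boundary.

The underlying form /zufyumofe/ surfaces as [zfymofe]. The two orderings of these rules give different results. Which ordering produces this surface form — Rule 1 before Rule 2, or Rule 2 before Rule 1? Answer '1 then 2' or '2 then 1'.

2 then 1

Order 1 then 2:
  1 Syncope: [zufyumofe] → [zfymofe]
  2 Progressive Voicing Assimilation: [zfymofe] → [zvymofe]
  result: [zvymofe]
Order 2 then 1:
  2 Progressive Voicing Assimilation: no change — [zufyumofe]
  1 Syncope: [zufyumofe] → [zfymofe]
  result: [zfymofe]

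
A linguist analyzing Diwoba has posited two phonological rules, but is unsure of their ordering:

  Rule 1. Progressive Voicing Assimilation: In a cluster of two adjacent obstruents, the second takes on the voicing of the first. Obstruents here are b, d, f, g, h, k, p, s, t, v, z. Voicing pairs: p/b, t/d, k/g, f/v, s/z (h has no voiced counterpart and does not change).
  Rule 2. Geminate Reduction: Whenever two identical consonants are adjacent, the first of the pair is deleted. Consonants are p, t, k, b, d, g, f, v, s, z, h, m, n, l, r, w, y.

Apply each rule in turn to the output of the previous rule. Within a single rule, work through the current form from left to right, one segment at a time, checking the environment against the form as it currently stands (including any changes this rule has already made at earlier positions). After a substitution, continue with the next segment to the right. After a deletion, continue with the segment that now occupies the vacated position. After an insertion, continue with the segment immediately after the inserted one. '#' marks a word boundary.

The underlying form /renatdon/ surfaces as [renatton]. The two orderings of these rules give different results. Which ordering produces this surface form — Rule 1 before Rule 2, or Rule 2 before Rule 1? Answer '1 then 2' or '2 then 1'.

2 then 1

Order 1 then 2:
  1 Progressive Voicing Assimilation: [renatdon] → [renatton]
  2 Geminate Reduction: [renatton] → [renaton]
  result: [renaton]
Order 2 then 1:
  2 Geminate Reduction: no change — [renatdon]
  1 Progressive Voicing Assimilation: [renatdon] → [renatton]
  result: [renatton]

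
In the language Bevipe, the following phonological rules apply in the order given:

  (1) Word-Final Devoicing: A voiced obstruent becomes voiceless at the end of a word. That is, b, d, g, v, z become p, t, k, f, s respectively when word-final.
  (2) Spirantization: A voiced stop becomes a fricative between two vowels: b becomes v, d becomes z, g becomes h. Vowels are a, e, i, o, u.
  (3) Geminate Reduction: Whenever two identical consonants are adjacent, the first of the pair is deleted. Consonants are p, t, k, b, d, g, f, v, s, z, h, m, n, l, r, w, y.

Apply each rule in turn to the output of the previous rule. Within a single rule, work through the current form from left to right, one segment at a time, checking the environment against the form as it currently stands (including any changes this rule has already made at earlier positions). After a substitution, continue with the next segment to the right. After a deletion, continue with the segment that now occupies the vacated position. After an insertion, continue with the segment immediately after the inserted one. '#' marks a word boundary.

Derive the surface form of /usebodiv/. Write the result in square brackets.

(1) Word-Final Devoicing: [usebodiv] → [usebodif]
(2) Spirantization: [usebodif] → [usevozif]
(3) Geminate Reduction: no change — [usevozif]

[usevozif]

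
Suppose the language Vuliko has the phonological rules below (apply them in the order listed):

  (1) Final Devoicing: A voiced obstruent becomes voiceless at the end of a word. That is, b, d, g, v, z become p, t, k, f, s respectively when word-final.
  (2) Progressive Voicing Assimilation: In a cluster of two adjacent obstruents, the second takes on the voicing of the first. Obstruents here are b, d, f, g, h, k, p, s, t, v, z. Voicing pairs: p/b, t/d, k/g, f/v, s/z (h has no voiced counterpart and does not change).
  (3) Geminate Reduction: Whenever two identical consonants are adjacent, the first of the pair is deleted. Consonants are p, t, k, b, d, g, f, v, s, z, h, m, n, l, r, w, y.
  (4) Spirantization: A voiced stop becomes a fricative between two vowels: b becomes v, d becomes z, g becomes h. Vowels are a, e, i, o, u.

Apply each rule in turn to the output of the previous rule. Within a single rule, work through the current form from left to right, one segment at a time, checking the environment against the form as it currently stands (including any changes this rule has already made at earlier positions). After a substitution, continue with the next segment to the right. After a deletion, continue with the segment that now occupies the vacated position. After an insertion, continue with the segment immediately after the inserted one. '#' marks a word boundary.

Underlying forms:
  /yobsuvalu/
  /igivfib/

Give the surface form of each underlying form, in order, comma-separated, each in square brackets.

[yobzuvalu], [ihivip]

/yobsuvalu/:
  (1) Final Devoicing: no change — [yobsuvalu]
  (2) Progressive Voicing Assimilation: [yobsuvalu] → [yobzuvalu]
  (3) Geminate Reduction: no change — [yobzuvalu]
  (4) Spirantization: no change — [yobzuvalu]
/igivfib/:
  (1) Final Devoicing: [igivfib] → [igivfip]
  (2) Progressive Voicing Assimilation: [igivfip] → [igivvip]
  (3) Geminate Reduction: [igivvip] → [igivip]
  (4) Spirantization: [igivip] → [ihivip]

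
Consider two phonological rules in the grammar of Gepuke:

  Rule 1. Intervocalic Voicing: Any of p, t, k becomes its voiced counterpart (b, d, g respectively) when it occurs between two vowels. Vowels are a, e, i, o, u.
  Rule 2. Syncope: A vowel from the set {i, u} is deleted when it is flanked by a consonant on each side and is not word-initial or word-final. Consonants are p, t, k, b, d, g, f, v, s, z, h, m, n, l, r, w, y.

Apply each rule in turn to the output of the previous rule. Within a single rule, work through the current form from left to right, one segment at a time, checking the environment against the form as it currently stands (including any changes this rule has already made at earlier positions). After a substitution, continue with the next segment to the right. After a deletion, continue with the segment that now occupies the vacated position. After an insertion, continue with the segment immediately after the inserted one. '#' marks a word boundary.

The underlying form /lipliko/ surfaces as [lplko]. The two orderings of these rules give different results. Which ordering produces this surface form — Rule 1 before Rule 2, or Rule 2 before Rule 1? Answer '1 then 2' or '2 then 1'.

2 then 1

Order 1 then 2:
  1 Intervocalic Voicing: [lipliko] → [lipligo]
  2 Syncope: [lipligo] → [lplgo]
  result: [lplgo]
Order 2 then 1:
  2 Syncope: [lipliko] → [lplko]
  1 Intervocalic Voicing: no change — [lplko]
  result: [lplko]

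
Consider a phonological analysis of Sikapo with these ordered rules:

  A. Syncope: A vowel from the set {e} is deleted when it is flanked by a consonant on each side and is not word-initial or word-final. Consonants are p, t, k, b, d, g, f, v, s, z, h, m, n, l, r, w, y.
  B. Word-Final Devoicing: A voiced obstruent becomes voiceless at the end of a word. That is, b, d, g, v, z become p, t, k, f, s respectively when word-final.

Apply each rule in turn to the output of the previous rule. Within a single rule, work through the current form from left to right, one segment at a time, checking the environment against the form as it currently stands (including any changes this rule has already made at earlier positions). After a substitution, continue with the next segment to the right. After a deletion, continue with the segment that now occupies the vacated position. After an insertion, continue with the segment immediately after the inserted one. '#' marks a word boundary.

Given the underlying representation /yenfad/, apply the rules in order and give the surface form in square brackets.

[ynfat]

A Syncope: [yenfad] → [ynfad]
B Word-Final Devoicing: [ynfad] → [ynfat]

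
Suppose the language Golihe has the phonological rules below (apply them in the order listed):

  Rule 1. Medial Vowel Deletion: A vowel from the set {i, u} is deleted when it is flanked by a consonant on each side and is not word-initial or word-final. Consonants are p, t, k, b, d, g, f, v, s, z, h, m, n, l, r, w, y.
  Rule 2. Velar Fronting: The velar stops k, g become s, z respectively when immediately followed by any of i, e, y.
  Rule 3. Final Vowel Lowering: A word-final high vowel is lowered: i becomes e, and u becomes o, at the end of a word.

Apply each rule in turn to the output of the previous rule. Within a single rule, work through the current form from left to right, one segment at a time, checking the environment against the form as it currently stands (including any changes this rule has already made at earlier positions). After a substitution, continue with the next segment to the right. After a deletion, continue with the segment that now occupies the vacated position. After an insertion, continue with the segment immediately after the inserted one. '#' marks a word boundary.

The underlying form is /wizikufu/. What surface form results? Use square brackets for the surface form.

Rule 1 Medial Vowel Deletion: [wizikufu] → [wzkfu]
Rule 2 Velar Fronting: no change — [wzkfu]
Rule 3 Final Vowel Lowering: [wzkfu] → [wzkfo]

[wzkfo]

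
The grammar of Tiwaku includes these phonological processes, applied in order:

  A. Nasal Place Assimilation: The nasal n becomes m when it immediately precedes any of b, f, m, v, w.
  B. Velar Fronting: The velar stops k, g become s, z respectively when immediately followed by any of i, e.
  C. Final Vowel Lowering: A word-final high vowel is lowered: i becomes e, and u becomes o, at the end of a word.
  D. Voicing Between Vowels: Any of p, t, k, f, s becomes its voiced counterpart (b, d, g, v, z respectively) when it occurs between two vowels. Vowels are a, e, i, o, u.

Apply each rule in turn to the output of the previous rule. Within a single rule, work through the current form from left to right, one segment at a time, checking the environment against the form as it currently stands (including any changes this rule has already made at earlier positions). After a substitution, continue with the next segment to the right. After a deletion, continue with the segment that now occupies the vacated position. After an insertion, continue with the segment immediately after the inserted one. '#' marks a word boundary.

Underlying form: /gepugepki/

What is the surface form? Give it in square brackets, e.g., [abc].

A Nasal Place Assimilation: no change — [gepugepki]
B Velar Fronting: [gepugepki] → [zepuzepsi]
C Final Vowel Lowering: [zepuzepsi] → [zepuzepse]
D Voicing Between Vowels: [zepuzepse] → [zebuzepse]

[zebuzepse]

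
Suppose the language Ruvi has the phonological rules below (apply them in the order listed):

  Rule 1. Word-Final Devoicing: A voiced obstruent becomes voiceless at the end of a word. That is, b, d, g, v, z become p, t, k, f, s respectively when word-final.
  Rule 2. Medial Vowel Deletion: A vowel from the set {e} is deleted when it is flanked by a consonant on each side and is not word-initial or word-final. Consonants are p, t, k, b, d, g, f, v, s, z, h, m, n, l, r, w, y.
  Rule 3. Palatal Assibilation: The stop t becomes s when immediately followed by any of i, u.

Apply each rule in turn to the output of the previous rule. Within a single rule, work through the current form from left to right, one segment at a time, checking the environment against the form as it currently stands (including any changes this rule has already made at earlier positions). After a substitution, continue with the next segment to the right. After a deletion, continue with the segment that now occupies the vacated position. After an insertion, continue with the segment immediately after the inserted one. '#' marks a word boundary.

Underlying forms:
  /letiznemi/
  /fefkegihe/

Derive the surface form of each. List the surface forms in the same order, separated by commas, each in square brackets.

/letiznemi/:
  Rule 1 Word-Final Devoicing: no change — [letiznemi]
  Rule 2 Medial Vowel Deletion: [letiznemi] → [ltiznmi]
  Rule 3 Palatal Assibilation: [ltiznmi] → [lsiznmi]
/fefkegihe/:
  Rule 1 Word-Final Devoicing: no change — [fefkegihe]
  Rule 2 Medial Vowel Deletion: [fefkegihe] → [ffkgihe]
  Rule 3 Palatal Assibilation: no change — [ffkgihe]

[lsiznmi], [ffkgihe]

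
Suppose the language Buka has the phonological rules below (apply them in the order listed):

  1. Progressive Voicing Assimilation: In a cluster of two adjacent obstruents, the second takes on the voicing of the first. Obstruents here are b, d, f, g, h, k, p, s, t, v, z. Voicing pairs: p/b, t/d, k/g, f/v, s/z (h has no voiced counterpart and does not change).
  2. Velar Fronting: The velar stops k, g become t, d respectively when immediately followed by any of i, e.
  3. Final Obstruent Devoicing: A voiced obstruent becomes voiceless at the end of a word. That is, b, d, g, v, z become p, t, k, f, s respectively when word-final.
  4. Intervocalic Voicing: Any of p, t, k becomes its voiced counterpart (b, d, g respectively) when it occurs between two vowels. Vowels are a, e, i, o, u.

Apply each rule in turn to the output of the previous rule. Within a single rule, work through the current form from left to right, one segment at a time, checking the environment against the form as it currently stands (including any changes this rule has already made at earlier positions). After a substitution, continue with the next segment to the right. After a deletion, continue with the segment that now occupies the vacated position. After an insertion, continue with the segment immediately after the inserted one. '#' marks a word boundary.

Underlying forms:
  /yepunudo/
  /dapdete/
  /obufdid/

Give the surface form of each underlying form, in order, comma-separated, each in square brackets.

[yebunudo], [daptede], [obuftit]

/yepunudo/:
  1 Progressive Voicing Assimilation: no change — [yepunudo]
  2 Velar Fronting: no change — [yepunudo]
  3 Final Obstruent Devoicing: no change — [yepunudo]
  4 Intervocalic Voicing: [yepunudo] → [yebunudo]
/dapdete/:
  1 Progressive Voicing Assimilation: [dapdete] → [daptete]
  2 Velar Fronting: no change — [daptete]
  3 Final Obstruent Devoicing: no change — [daptete]
  4 Intervocalic Voicing: [daptete] → [daptede]
/obufdid/:
  1 Progressive Voicing Assimilation: [obufdid] → [obuftid]
  2 Velar Fronting: no change — [obuftid]
  3 Final Obstruent Devoicing: [obuftid] → [obuftit]
  4 Intervocalic Voicing: no change — [obuftit]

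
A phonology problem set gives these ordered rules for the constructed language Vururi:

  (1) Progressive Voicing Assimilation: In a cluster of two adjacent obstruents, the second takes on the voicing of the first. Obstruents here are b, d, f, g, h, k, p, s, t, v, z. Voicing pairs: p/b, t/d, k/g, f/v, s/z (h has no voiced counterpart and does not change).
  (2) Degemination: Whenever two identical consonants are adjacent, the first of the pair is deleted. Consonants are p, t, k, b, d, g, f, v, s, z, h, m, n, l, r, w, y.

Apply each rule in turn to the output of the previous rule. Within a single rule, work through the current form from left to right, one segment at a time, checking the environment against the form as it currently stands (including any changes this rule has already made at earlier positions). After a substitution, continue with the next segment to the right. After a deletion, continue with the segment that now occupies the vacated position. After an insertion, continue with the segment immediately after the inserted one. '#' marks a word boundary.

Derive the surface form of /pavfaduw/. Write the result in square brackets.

[pavaduw]

(1) Progressive Voicing Assimilation: [pavfaduw] → [pavvaduw]
(2) Degemination: [pavvaduw] → [pavaduw]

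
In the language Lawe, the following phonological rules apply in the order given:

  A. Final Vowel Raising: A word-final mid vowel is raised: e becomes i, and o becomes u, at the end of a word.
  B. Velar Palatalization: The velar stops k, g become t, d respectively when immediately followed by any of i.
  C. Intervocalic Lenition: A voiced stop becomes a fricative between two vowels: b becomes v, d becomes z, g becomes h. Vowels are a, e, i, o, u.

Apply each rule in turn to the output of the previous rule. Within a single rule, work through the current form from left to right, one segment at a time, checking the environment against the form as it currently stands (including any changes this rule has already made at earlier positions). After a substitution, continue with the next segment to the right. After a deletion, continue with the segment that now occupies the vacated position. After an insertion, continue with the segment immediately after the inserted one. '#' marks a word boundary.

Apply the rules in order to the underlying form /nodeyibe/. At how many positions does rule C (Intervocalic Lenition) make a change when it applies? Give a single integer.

A Final Vowel Raising: [nodeyibe] → [nodeyibi]
B Velar Palatalization: no change — [nodeyibi]
C Intervocalic Lenition: [nodeyibi] → [nozeyivi]
Rule C changed 2 position(s).

2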